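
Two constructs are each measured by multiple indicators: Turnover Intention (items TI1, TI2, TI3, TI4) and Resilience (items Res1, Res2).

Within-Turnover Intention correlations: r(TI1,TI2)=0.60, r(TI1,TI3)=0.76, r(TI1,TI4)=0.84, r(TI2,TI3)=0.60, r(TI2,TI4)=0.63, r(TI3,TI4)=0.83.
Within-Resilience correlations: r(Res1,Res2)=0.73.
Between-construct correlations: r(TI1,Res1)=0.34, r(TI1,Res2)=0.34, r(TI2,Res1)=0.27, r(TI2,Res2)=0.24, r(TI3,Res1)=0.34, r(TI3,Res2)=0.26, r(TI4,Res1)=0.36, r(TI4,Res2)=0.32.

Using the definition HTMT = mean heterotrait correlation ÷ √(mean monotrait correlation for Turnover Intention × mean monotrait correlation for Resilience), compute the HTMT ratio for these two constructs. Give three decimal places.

0.429

Mean between = 2.47/8 = 0.3088.
Mean within-TI = 4.26/6 = 0.7100; mean within-Res = 0.73/1 = 0.7300.
Geometric mean = √(0.7100 × 0.7300) = 0.7199.
HTMT = 0.3088 / 0.7199 = 0.429.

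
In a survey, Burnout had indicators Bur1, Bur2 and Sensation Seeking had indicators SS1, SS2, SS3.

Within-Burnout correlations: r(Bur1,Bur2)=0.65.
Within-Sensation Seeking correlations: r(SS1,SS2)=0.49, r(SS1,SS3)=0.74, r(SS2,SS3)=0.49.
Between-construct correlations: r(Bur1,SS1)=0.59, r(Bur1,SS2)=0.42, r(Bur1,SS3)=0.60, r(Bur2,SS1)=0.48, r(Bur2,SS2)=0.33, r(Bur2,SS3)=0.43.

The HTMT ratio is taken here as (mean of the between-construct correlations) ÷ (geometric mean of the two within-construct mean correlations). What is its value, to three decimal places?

0.778

Mean between = 2.85/6 = 0.4750.
Mean within-Bur = 0.65/1 = 0.6500; mean within-SS = 1.72/3 = 0.5733.
Geometric mean = √(0.6500 × 0.5733) = 0.6104.
HTMT = 0.4750 / 0.6104 = 0.778.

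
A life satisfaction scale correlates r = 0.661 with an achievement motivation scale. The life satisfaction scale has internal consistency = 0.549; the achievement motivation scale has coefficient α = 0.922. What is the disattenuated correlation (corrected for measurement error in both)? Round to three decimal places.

r_true = r_obs / √(r_xx · r_yy) = 0.661 / √(0.549 × 0.922) = 0.661 / √0.506178 = 0.661 / 0.7115 ≈ 0.929.

0.929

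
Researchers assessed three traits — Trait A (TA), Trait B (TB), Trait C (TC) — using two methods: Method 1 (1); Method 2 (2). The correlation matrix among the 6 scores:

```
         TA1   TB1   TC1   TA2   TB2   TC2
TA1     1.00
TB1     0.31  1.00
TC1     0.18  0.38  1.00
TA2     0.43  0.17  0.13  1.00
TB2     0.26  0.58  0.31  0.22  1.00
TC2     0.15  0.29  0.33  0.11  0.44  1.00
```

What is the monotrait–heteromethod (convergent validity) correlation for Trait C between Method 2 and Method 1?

Same trait (TC), different methods: r(TC2, TC1) = 0.33.

0.33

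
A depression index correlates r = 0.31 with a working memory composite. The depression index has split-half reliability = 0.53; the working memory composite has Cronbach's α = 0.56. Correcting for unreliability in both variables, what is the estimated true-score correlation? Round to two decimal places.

0.57

r_true = r_obs / √(r_xx · r_yy) = 0.31 / √(0.53 × 0.56) = 0.31 / √0.2968 = 0.31 / 0.5448 ≈ 0.57.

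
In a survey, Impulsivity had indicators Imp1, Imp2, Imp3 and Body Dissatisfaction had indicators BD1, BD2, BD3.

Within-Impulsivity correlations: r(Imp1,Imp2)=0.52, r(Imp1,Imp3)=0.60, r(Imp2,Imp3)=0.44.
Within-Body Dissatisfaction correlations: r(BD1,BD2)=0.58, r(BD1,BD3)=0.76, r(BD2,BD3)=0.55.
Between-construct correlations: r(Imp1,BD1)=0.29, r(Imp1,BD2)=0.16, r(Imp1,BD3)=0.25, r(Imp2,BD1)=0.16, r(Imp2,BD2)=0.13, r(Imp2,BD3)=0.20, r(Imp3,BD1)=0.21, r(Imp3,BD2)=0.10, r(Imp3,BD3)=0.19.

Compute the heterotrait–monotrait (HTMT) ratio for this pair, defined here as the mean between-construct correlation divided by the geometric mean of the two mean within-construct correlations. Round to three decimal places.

0.328

Between-construct mean = 1.69/9 = 0.1878.
Mean within-Imp = 1.56/3 = 0.5200; mean within-BD = 1.89/3 = 0.6300.
Geometric mean = √(0.5200 × 0.6300) = 0.5724.
HTMT = 0.1878 / 0.5724 = 0.328.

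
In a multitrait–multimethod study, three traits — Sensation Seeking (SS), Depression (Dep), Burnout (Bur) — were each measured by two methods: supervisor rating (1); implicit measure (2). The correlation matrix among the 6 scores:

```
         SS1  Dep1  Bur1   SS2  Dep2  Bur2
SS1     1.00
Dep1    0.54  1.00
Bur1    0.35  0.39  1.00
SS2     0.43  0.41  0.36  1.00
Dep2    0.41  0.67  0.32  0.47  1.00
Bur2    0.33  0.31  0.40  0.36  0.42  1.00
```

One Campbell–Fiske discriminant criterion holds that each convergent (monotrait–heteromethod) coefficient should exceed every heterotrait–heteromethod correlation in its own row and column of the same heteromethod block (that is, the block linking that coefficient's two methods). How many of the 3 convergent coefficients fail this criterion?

0

Checking each validity diagonal entry against its comparison values:
SS (methods 1·2): 0.43 vs {0.41, 0.41, 0.33, 0.36} → pass.
Dep (methods 1·2): 0.67 vs {0.41, 0.41, 0.31, 0.32} → pass.
Bur (methods 1·2): 0.40 vs {0.36, 0.33, 0.32, 0.31} → pass.
0 of 3 fail.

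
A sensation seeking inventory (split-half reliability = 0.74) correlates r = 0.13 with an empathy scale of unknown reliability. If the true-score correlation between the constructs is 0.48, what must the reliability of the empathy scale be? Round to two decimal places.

0.10

r_true = r_obs / √(r_xx · r_yy) ⇒ 0.48 = 0.13 / √(0.74 · r_yy).
√(0.74 · r_yy) = 0.13 / 0.48 = 0.2708; 0.74 · r_yy = 0.0733; r_yy = 0.0733 / 0.74 ≈ 0.10.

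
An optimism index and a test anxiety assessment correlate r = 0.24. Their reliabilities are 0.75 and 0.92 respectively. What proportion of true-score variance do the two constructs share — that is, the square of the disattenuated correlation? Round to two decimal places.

0.08

Disattenuated r = 0.24 / √(0.75 × 0.92) = 0.24 / 0.8307 = 0.2889.
Shared true-score variance = 0.2889² = 0.0835 ≈ 0.08.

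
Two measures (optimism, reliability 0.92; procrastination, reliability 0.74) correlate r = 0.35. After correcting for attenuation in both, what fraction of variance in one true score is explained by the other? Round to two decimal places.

0.18

Disattenuated r = 0.35 / √(0.92 × 0.74) = 0.35 / 0.8251 = 0.4242.
Shared true-score variance = 0.4242² = 0.1799 ≈ 0.18.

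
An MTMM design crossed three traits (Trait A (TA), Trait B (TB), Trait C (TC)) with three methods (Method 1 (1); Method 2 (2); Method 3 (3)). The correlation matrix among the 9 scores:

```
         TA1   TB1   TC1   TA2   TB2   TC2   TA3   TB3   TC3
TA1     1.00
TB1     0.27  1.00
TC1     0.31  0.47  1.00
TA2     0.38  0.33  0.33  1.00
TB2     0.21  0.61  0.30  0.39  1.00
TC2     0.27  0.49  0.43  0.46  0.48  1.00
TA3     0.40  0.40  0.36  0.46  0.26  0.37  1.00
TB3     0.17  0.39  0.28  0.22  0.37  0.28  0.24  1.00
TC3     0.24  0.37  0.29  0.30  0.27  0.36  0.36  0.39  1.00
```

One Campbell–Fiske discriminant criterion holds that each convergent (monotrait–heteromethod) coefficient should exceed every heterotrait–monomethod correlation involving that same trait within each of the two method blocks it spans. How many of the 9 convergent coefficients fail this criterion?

Each convergent coefficient versus the relevant comparison correlations:
TA (methods 1·2): 0.38 vs {0.27, 0.39, 0.31, 0.46} → fail.
TA (methods 1·3): 0.40 vs {0.27, 0.24, 0.31, 0.36} → pass.
TA (methods 2·3): 0.46 vs {0.39, 0.24, 0.46, 0.36} → fail.
TB (methods 1·2): 0.61 vs {0.27, 0.39, 0.47, 0.48} → pass.
TB (methods 1·3): 0.39 vs {0.27, 0.24, 0.47, 0.39} → fail.
TB (methods 2·3): 0.37 vs {0.39, 0.24, 0.48, 0.39} → fail.
TC (methods 1·2): 0.43 vs {0.31, 0.46, 0.47, 0.48} → fail.
TC (methods 1·3): 0.29 vs {0.31, 0.36, 0.47, 0.39} → fail.
TC (methods 2·3): 0.36 vs {0.46, 0.36, 0.48, 0.39} → fail.
7 of 9 fail.

7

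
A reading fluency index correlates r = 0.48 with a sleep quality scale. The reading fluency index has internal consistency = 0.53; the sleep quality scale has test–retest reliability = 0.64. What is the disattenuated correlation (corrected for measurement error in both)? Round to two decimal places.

r_true = r_obs / √(r_xx · r_yy) = 0.48 / √(0.53 × 0.64) = 0.48 / √0.3392 = 0.48 / 0.5824 ≈ 0.82.

0.82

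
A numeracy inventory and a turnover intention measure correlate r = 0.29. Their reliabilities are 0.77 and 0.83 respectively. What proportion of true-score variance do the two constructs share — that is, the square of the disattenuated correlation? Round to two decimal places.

0.13

Disattenuated r = 0.29 / √(0.77 × 0.83) = 0.29 / 0.7994 = 0.3628.
Shared true-score variance = 0.3628² = 0.1316 ≈ 0.13.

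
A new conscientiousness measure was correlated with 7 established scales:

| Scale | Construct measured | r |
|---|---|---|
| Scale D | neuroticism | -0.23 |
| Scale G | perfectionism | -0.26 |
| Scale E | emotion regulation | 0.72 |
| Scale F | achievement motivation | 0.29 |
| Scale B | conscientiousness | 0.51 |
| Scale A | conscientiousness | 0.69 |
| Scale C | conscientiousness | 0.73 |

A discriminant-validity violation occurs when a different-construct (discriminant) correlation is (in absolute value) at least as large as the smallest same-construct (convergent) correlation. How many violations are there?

1

Convergent (same construct = conscientiousness): Scale B, Scale A, Scale C.
Smallest convergent = 0.51. Discriminant |r|: 0.23, 0.26, 0.72, 0.29; count ≥ 0.51 → 1.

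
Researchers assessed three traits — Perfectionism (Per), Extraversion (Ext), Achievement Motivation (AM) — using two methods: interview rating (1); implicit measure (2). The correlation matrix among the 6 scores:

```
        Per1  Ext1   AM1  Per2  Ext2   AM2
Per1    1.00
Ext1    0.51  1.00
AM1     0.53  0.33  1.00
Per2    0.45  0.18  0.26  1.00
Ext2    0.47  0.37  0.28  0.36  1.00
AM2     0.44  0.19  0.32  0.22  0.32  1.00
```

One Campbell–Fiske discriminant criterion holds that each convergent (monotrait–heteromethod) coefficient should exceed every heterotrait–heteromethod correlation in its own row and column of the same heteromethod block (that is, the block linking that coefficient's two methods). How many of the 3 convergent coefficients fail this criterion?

3

Convergent coefficients and their comparison sets:
Per (methods 1·2): 0.45 vs {0.47, 0.18, 0.44, 0.26} → fail.
Ext (methods 1·2): 0.37 vs {0.18, 0.47, 0.19, 0.28} → fail.
AM (methods 1·2): 0.32 vs {0.26, 0.44, 0.28, 0.19} → fail.
3 of 3 fail.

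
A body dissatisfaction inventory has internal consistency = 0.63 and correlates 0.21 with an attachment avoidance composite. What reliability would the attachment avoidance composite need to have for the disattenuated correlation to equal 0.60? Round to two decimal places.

r_true = r_obs / √(r_xx · r_yy) ⇒ 0.60 = 0.21 / √(0.63 · r_yy).
√(0.63 · r_yy) = 0.21 / 0.60 = 0.3500; 0.63 · r_yy = 0.1225; r_yy = 0.1225 / 0.63 ≈ 0.19.

0.19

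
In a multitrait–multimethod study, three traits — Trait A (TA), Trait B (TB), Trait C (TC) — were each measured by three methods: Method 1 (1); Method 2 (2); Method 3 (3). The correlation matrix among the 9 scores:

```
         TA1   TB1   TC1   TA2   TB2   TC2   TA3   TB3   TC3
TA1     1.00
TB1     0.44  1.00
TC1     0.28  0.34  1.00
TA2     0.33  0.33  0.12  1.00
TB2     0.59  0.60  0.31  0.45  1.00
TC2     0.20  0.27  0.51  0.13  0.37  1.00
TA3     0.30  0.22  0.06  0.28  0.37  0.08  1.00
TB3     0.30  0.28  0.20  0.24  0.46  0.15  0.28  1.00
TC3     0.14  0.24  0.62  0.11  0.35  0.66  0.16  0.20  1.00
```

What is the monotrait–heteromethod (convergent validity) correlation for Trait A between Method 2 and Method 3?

0.28

Same trait (TA), different methods: r(TA2, TA3) = 0.28.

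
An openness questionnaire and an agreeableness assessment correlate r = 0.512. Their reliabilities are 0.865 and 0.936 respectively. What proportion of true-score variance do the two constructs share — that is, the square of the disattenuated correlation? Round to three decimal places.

Disattenuated r = 0.512 / √(0.865 × 0.936) = 0.512 / 0.8998 = 0.5690.
Shared true-score variance = 0.5690² = 0.3238 ≈ 0.324.

0.324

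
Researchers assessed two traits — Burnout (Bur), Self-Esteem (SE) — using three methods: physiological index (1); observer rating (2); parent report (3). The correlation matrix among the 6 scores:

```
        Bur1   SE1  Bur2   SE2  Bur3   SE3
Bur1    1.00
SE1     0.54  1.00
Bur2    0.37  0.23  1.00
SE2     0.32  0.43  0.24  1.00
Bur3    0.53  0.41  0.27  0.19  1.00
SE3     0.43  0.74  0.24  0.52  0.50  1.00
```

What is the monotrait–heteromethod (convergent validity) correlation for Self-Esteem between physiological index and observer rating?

0.43

Same trait (SE), different methods: r(SE1, SE2) = 0.43.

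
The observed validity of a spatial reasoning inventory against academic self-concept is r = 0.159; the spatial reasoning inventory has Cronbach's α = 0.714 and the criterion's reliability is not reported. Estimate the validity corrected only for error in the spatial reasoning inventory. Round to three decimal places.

Single correction: r_c = r_obs / √r_xx = 0.159 / √0.714 = 0.159 / 0.8450 ≈ 0.188.

0.188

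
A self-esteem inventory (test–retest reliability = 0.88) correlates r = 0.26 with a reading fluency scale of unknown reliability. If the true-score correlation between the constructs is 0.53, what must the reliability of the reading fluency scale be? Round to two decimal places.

0.27

r_true = r_obs / √(r_xx · r_yy) ⇒ 0.53 = 0.26 / √(0.88 · r_yy).
√(0.88 · r_yy) = 0.26 / 0.53 = 0.4906; 0.88 · r_yy = 0.2407; r_yy = 0.2407 / 0.88 ≈ 0.27.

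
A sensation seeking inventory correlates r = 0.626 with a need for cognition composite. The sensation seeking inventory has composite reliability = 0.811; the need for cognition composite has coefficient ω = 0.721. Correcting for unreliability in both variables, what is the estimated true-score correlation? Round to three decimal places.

0.819

r_true = r_obs / √(r_xx · r_yy) = 0.626 / √(0.811 × 0.721) = 0.626 / √0.584731 = 0.626 / 0.7647 ≈ 0.819.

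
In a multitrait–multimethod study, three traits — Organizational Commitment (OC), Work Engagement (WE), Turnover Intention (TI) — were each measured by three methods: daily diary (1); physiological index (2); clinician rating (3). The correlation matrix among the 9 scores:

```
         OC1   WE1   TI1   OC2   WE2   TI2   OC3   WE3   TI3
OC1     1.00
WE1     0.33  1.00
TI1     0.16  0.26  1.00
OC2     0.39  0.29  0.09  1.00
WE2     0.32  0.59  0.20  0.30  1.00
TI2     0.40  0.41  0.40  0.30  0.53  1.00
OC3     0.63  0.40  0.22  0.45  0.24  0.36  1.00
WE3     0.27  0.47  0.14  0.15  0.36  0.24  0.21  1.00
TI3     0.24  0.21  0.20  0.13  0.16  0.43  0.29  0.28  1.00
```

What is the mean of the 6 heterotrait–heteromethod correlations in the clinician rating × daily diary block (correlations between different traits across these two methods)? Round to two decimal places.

HTHM values (method 3 × method 1): 0.40, 0.22, 0.27, 0.14, 0.24, 0.21; mean = 1.48/6 = 0.25.

0.25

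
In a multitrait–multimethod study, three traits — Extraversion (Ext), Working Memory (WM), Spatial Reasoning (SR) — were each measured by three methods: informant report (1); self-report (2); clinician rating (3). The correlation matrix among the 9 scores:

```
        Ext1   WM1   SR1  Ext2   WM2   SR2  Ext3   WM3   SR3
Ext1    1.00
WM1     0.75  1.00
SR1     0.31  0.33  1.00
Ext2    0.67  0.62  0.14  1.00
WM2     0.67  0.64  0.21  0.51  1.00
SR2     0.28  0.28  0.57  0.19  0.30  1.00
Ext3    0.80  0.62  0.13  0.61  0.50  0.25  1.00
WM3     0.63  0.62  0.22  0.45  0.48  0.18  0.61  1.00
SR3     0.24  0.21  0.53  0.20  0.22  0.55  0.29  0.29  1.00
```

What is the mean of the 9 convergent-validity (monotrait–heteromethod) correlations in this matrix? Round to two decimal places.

Convergent values: 0.67, 0.80, 0.61, 0.64, 0.62, 0.48, 0.57, 0.53, 0.55; mean = 5.47/9 = 0.61.

0.61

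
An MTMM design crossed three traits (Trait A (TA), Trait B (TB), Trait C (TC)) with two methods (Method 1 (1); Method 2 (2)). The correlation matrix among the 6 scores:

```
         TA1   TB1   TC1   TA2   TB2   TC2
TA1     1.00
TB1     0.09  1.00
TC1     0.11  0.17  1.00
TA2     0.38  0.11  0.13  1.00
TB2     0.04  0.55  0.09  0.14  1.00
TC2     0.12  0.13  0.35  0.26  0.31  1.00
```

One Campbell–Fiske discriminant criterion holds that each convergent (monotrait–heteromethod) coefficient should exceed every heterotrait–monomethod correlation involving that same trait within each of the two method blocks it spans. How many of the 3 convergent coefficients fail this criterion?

0

Checking each validity diagonal entry against its comparison values:
TA (methods 1·2): 0.38 vs {0.09, 0.14, 0.11, 0.26} → pass.
TB (methods 1·2): 0.55 vs {0.09, 0.14, 0.17, 0.31} → pass.
TC (methods 1·2): 0.35 vs {0.11, 0.26, 0.17, 0.31} → pass.
0 of 3 fail.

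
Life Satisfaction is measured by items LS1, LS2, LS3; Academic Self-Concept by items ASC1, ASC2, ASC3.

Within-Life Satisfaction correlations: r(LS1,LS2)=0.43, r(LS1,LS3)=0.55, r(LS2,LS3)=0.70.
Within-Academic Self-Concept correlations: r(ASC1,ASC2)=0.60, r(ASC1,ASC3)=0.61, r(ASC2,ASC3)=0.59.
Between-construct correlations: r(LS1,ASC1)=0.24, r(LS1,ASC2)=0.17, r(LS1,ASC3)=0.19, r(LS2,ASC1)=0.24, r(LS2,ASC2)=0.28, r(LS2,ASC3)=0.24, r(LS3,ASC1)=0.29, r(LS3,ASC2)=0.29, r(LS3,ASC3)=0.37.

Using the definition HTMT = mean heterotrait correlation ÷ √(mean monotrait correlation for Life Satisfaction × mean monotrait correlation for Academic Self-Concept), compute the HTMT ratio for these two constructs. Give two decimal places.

Mean between = 2.31/9 = 0.2567.
Mean within-LS = 1.68/3 = 0.5600; mean within-ASC = 1.80/3 = 0.6000.
Geometric mean = √(0.5600 × 0.6000) = 0.5797.
HTMT = 0.2567 / 0.5797 = 0.44.

0.44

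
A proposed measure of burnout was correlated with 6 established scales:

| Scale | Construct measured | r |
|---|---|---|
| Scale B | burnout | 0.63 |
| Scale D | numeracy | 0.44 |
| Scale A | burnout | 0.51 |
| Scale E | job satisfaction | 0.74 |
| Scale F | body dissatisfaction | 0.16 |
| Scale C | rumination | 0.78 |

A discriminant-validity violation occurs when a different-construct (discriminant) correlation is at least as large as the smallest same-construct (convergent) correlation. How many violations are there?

Convergent (same construct = burnout): Scale B, Scale A.
Smallest convergent = 0.51. Discriminant values: 0.44, 0.74, 0.16, 0.78; count ≥ 0.51 → 2.

2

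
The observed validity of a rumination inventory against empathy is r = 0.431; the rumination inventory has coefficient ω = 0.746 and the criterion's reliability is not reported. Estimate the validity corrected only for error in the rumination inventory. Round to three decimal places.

Single correction: r_c = r_obs / √r_xx = 0.431 / √0.746 = 0.431 / 0.8637 ≈ 0.499.

0.499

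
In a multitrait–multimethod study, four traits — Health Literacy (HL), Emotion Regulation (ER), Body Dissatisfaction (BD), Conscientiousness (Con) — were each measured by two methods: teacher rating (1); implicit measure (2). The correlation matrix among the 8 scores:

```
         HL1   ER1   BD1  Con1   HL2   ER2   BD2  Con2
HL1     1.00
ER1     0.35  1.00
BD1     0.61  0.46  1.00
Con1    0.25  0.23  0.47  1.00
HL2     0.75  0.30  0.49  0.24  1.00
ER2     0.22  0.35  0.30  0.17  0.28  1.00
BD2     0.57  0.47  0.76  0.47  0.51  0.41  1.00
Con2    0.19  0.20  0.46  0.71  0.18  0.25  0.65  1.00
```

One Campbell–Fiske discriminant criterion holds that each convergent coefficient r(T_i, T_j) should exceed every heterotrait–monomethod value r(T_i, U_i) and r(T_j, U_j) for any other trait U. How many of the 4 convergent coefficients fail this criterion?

1

Convergent coefficients and their comparison sets:
HL (methods 1·2): 0.75 vs {0.35, 0.28, 0.61, 0.51, 0.25, 0.18} → pass.
ER (methods 1·2): 0.35 vs {0.35, 0.28, 0.46, 0.41, 0.23, 0.25} → fail.
BD (methods 1·2): 0.76 vs {0.61, 0.51, 0.46, 0.41, 0.47, 0.65} → pass.
Con (methods 1·2): 0.71 vs {0.25, 0.18, 0.23, 0.25, 0.47, 0.65} → pass.
1 of 4 fail.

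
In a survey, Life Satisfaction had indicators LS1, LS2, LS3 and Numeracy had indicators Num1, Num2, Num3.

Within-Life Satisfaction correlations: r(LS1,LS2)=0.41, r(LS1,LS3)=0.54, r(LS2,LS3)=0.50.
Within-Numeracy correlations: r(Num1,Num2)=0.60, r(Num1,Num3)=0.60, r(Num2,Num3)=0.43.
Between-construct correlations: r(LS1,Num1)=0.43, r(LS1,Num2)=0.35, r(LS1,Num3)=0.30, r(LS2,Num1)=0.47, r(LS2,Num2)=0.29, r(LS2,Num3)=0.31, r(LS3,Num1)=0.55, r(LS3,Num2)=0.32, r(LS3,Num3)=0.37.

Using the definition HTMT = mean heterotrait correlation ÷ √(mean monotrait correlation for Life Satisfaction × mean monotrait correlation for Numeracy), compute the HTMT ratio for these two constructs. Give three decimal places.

Mean heterotrait r = 3.39/9 = 0.3767.
Mean within-LS = 1.45/3 = 0.4833; mean within-Num = 1.63/3 = 0.5433.
Geometric mean = √(0.4833 × 0.5433) = 0.5124.
HTMT = 0.3767 / 0.5124 = 0.735.

0.735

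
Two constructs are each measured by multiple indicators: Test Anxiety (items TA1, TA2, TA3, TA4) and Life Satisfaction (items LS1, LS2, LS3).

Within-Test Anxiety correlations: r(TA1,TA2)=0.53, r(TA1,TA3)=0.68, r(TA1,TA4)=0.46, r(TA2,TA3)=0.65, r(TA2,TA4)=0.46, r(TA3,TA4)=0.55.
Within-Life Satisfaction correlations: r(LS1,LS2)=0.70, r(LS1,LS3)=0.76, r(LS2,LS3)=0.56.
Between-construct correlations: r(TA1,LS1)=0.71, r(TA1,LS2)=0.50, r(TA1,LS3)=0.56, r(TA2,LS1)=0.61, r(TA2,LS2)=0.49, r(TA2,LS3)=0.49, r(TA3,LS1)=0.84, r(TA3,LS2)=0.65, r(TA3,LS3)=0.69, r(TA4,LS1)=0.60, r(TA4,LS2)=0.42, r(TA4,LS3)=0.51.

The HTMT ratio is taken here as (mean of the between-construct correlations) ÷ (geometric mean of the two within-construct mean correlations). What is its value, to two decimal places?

Between-construct mean = 7.07/12 = 0.5892.
Mean within-TA = 3.33/6 = 0.5550; mean within-LS = 2.02/3 = 0.6733.
Geometric mean = √(0.5550 × 0.6733) = 0.6113.
HTMT = 0.5892 / 0.6113 = 0.96.

0.96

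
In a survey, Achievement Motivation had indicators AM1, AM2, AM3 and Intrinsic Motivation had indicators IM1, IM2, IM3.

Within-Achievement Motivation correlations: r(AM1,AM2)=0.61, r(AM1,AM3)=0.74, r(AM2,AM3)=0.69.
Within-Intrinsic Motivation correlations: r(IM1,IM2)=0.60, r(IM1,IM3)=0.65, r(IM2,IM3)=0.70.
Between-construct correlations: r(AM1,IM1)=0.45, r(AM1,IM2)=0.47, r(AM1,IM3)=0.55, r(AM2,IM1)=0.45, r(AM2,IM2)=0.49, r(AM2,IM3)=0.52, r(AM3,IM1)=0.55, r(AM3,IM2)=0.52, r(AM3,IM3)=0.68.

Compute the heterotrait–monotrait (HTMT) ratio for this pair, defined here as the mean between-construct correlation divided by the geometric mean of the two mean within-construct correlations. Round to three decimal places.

Mean between = 4.68/9 = 0.5200.
Mean within-AM = 2.04/3 = 0.6800; mean within-IM = 1.95/3 = 0.6500.
Geometric mean = √(0.6800 × 0.6500) = 0.6648.
HTMT = 0.5200 / 0.6648 = 0.782.

0.782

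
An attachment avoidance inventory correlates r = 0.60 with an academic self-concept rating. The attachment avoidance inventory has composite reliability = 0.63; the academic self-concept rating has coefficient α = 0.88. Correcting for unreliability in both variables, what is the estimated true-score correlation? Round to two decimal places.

0.81

r_true = r_obs / √(r_xx · r_yy) = 0.60 / √(0.63 × 0.88) = 0.60 / √0.5544 = 0.60 / 0.7446 ≈ 0.81.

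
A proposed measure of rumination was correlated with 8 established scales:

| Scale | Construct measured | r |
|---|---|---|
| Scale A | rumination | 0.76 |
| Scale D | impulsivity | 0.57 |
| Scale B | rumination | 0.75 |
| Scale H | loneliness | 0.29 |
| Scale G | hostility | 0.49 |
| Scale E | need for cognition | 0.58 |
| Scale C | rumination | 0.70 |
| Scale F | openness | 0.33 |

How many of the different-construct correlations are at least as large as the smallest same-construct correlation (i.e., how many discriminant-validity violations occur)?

0

Convergent (same construct = rumination): Scale A, Scale B, Scale C.
Smallest convergent = 0.70. Discriminant values: 0.57, 0.29, 0.49, 0.58, 0.33; count ≥ 0.70 → 0.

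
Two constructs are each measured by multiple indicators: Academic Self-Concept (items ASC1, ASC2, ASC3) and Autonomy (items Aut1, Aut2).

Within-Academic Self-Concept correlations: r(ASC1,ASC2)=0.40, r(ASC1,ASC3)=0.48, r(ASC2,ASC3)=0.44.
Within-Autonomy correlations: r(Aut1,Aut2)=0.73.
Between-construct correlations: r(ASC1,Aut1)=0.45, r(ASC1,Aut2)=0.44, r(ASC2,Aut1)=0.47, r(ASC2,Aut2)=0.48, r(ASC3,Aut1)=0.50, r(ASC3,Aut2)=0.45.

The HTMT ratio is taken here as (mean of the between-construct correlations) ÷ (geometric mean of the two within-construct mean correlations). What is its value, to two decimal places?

0.82

Mean heterotrait r = 2.79/6 = 0.4650.
Mean within-ASC = 1.32/3 = 0.4400; mean within-Aut = 0.73/1 = 0.7300.
Geometric mean = √(0.4400 × 0.7300) = 0.5667.
HTMT = 0.4650 / 0.5667 = 0.82.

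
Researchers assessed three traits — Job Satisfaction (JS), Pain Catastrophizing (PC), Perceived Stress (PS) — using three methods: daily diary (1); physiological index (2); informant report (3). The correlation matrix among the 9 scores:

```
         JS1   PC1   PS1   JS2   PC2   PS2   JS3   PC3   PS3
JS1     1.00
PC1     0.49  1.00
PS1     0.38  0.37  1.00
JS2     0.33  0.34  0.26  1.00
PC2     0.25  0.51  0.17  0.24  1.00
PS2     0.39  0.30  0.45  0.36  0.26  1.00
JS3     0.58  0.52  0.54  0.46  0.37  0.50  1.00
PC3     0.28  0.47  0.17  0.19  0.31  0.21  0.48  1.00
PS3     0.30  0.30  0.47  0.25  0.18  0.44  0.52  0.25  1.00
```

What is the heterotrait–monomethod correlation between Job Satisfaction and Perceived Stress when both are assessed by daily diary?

0.38

Different traits, same method: r(JS1, PS1) = 0.38.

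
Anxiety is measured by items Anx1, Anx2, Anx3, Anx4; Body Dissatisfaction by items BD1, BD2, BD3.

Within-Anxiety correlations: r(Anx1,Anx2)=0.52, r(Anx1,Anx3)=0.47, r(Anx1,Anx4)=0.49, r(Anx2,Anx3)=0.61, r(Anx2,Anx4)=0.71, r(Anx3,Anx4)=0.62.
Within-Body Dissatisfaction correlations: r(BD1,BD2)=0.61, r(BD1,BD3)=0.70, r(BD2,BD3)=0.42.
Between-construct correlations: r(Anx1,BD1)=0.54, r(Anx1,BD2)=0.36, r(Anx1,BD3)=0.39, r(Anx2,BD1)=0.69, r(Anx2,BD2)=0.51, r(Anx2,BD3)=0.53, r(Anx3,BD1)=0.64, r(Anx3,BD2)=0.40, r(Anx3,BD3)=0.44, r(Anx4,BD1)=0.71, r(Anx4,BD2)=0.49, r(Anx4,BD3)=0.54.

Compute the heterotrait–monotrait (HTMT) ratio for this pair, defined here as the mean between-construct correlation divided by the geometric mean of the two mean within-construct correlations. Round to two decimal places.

Mean heterotrait r = 6.24/12 = 0.5200.
Mean within-Anx = 3.42/6 = 0.5700; mean within-BD = 1.73/3 = 0.5767.
Geometric mean = √(0.5700 × 0.5767) = 0.5733.
HTMT = 0.5200 / 0.5733 = 0.91.

0.91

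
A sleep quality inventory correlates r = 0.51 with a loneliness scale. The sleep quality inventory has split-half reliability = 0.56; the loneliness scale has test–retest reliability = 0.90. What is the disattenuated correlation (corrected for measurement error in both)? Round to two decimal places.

r_true = r_obs / √(r_xx · r_yy) = 0.51 / √(0.56 × 0.90) = 0.51 / √0.5040 = 0.51 / 0.7099 ≈ 0.72.

0.72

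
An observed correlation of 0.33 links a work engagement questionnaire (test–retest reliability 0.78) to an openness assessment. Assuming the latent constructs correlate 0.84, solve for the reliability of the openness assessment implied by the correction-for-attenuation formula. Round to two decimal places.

0.20

r_true = r_obs / √(r_xx · r_yy) ⇒ 0.84 = 0.33 / √(0.78 · r_yy).
√(0.78 · r_yy) = 0.33 / 0.84 = 0.3929; 0.78 · r_yy = 0.1544; r_yy = 0.1544 / 0.78 ≈ 0.20.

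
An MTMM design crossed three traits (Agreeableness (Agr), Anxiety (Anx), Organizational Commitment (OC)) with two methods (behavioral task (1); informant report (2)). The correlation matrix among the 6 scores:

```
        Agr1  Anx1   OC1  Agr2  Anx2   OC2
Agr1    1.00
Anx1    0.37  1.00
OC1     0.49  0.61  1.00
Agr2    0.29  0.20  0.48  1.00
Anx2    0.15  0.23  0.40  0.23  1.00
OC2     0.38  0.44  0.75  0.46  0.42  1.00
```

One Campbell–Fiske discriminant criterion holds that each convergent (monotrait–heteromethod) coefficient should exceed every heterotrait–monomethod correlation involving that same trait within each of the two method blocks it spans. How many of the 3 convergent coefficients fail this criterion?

Convergent coefficients and their comparison sets:
Agr (methods 1·2): 0.29 vs {0.37, 0.23, 0.49, 0.46} → fail.
Anx (methods 1·2): 0.23 vs {0.37, 0.23, 0.61, 0.42} → fail.
OC (methods 1·2): 0.75 vs {0.49, 0.46, 0.61, 0.42} → pass.
2 of 3 fail.

2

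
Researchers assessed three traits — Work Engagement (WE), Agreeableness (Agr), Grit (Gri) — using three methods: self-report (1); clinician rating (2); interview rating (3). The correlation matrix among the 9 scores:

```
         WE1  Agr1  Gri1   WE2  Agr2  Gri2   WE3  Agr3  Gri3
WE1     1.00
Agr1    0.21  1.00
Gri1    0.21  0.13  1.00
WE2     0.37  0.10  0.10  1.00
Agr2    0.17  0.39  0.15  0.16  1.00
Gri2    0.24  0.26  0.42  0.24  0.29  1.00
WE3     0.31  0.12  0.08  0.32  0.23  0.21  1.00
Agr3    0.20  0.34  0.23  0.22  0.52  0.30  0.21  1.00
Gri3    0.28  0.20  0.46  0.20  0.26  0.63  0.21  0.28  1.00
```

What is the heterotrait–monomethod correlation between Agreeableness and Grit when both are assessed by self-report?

Different traits, same method: r(Agr1, Gri1) = 0.13.

0.13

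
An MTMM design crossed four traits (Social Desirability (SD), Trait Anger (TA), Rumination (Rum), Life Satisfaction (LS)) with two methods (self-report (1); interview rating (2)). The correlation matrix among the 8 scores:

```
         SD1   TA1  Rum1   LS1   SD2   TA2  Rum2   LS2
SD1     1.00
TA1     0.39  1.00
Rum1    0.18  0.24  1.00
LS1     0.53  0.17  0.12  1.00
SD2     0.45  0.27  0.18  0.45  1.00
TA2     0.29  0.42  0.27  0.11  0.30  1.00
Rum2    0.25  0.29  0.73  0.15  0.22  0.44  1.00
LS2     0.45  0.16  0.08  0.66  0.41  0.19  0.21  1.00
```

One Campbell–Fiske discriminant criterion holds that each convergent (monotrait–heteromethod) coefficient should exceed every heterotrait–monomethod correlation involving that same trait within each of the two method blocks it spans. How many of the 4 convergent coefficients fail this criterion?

2

Each convergent coefficient versus the relevant comparison correlations:
SD (methods 1·2): 0.45 vs {0.39, 0.30, 0.18, 0.22, 0.53, 0.41} → fail.
TA (methods 1·2): 0.42 vs {0.39, 0.30, 0.24, 0.44, 0.17, 0.19} → fail.
Rum (methods 1·2): 0.73 vs {0.18, 0.22, 0.24, 0.44, 0.12, 0.21} → pass.
LS (methods 1·2): 0.66 vs {0.53, 0.41, 0.17, 0.19, 0.12, 0.21} → pass.
2 of 4 fail.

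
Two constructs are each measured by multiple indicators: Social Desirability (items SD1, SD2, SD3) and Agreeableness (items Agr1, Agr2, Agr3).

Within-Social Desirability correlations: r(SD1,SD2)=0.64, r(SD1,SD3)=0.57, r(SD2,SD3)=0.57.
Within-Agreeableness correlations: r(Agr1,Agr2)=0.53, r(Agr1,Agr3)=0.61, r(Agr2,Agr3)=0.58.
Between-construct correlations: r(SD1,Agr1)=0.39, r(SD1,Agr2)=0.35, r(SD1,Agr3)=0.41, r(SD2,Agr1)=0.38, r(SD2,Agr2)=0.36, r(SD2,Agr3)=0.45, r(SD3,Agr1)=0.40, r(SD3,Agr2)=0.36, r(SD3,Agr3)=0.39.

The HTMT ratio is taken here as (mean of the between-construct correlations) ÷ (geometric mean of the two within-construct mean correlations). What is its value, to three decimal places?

0.665

Mean between = 3.49/9 = 0.3878.
Mean within-SD = 1.78/3 = 0.5933; mean within-Agr = 1.72/3 = 0.5733.
Geometric mean = √(0.5933 × 0.5733) = 0.5832.
HTMT = 0.3878 / 0.5832 = 0.665.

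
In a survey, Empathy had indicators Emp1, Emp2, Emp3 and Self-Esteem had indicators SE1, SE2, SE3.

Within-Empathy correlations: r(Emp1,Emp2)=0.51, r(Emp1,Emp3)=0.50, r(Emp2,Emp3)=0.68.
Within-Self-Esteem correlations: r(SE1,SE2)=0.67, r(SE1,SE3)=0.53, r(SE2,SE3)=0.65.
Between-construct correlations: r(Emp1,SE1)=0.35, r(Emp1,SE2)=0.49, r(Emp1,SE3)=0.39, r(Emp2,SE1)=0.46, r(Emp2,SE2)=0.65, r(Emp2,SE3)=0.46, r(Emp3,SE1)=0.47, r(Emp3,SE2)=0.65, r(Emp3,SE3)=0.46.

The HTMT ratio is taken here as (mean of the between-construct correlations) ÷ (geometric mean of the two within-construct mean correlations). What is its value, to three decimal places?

0.826

Mean heterotrait r = 4.38/9 = 0.4867.
Mean within-Emp = 1.69/3 = 0.5633; mean within-SE = 1.85/3 = 0.6167.
Geometric mean = √(0.5633 × 0.6167) = 0.5894.
HTMT = 0.4867 / 0.5894 = 0.826.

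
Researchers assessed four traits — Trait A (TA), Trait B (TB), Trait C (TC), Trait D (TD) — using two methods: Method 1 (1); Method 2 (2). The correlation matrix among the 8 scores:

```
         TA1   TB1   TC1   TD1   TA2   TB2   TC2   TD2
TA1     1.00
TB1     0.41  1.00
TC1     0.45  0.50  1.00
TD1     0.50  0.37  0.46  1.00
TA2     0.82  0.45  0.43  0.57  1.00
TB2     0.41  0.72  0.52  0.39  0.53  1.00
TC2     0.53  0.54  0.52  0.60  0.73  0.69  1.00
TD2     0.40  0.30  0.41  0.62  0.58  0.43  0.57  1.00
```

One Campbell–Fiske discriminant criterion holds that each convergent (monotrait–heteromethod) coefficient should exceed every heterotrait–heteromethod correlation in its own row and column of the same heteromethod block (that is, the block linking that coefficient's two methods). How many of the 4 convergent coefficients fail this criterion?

1

Checking each validity diagonal entry against its comparison values:
TA (methods 1·2): 0.82 vs {0.41, 0.45, 0.53, 0.43, 0.40, 0.57} → pass.
TB (methods 1·2): 0.72 vs {0.45, 0.41, 0.54, 0.52, 0.30, 0.39} → pass.
TC (methods 1·2): 0.52 vs {0.43, 0.53, 0.52, 0.54, 0.41, 0.60} → fail.
TD (methods 1·2): 0.62 vs {0.57, 0.40, 0.39, 0.30, 0.60, 0.41} → pass.
1 of 4 fail.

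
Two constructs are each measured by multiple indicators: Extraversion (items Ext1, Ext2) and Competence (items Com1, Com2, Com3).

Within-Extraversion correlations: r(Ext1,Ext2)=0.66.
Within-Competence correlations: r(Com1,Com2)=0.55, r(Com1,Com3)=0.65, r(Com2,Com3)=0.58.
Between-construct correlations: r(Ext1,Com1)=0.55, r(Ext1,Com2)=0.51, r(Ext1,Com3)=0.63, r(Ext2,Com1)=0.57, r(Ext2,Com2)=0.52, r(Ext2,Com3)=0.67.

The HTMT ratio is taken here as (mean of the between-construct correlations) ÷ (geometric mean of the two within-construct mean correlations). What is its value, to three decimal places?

Mean between = 3.45/6 = 0.5750.
Mean within-Ext = 0.66/1 = 0.6600; mean within-Com = 1.78/3 = 0.5933.
Geometric mean = √(0.6600 × 0.5933) = 0.6258.
HTMT = 0.5750 / 0.6258 = 0.919.

0.919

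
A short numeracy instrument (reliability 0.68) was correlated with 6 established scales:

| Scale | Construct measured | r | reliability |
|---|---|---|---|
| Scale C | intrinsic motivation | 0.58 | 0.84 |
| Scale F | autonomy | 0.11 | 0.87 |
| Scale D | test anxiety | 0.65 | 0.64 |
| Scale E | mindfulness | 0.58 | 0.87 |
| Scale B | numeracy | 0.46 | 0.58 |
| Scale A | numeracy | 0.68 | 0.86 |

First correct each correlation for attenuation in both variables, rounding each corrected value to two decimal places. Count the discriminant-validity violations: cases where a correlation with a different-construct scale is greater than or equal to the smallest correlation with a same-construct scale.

3

Disattenuated r (r / √(r_scale · r_new)):
  Scale C (disc): 0.58 / √(0.84·0.68) = 0.77
  Scale F (disc): 0.11 / √(0.87·0.68) = 0.14
  Scale D (disc): 0.65 / √(0.64·0.68) = 0.99
  Scale E (disc): 0.58 / √(0.87·0.68) = 0.75
  Scale B (conv): 0.46 / √(0.58·0.68) = 0.73
  Scale A (conv): 0.68 / √(0.86·0.68) = 0.89
Smallest convergent = 0.73. Discriminant values: 0.77, 0.14, 0.99, 0.75; count ≥ 0.73 → 3.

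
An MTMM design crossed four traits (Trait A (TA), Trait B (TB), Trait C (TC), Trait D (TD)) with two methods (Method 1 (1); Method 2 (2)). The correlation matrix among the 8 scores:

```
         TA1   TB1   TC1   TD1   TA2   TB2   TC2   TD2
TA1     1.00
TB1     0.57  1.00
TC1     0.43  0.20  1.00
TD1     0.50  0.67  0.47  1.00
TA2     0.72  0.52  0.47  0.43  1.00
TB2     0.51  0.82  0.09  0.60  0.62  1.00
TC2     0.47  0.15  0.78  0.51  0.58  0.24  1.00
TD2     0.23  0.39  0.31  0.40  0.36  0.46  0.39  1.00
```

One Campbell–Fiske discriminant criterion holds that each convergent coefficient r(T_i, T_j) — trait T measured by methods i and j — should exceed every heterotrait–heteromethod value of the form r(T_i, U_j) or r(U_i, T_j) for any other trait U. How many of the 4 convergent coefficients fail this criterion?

Checking each validity diagonal entry against its comparison values:
TA (methods 1·2): 0.72 vs {0.51, 0.52, 0.47, 0.47, 0.23, 0.43} → pass.
TB (methods 1·2): 0.82 vs {0.52, 0.51, 0.15, 0.09, 0.39, 0.60} → pass.
TC (methods 1·2): 0.78 vs {0.47, 0.47, 0.09, 0.15, 0.31, 0.51} → pass.
TD (methods 1·2): 0.40 vs {0.43, 0.23, 0.60, 0.39, 0.51, 0.31} → fail.
1 of 4 fail.

1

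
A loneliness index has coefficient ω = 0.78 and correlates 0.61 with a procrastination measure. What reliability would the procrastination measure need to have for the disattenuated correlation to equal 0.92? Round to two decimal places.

r_true = r_obs / √(r_xx · r_yy) ⇒ 0.92 = 0.61 / √(0.78 · r_yy).
√(0.78 · r_yy) = 0.61 / 0.92 = 0.6630; 0.78 · r_yy = 0.4396; r_yy = 0.4396 / 0.78 ≈ 0.56.

0.56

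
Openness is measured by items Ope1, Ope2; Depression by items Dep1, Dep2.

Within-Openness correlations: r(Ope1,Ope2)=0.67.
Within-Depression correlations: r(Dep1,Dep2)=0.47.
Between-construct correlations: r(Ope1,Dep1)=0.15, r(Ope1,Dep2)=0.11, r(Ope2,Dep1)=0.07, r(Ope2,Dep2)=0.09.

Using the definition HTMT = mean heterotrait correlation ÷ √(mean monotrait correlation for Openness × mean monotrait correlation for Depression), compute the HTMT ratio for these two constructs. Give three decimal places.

Mean between = 0.42/4 = 0.1050.
Mean within-Ope = 0.67/1 = 0.6700; mean within-Dep = 0.47/1 = 0.4700.
Geometric mean = √(0.6700 × 0.4700) = 0.5612.
HTMT = 0.1050 / 0.5612 = 0.187.

0.187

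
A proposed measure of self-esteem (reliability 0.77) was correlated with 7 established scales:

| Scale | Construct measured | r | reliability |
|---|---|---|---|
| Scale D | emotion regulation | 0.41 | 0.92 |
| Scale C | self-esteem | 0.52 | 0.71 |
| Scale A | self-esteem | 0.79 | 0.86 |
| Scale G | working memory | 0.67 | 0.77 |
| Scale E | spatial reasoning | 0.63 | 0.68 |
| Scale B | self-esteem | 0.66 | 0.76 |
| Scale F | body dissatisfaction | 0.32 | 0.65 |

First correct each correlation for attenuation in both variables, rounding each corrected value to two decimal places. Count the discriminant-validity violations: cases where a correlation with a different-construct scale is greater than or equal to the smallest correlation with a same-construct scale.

2

Disattenuated r (r / √(r_scale · r_new)):
  Scale D (disc): 0.41 / √(0.92·0.77) = 0.49
  Scale C (conv): 0.52 / √(0.71·0.77) = 0.70
  Scale A (conv): 0.79 / √(0.86·0.77) = 0.97
  Scale G (disc): 0.67 / √(0.77·0.77) = 0.87
  Scale E (disc): 0.63 / √(0.68·0.77) = 0.87
  Scale B (conv): 0.66 / √(0.76·0.77) = 0.86
  Scale F (disc): 0.32 / √(0.65·0.77) = 0.45
Smallest convergent = 0.70. Discriminant values: 0.49, 0.87, 0.87, 0.45; count ≥ 0.70 → 2.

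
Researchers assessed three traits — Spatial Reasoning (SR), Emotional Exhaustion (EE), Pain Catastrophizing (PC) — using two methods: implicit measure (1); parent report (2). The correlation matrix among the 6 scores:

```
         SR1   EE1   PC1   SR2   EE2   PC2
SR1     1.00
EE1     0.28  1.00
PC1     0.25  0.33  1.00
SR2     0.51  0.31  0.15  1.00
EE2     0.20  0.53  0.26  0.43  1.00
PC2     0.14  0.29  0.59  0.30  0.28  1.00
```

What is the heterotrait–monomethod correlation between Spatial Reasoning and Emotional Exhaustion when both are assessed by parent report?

Different traits, same method: r(SR2, EE2) = 0.43.

0.43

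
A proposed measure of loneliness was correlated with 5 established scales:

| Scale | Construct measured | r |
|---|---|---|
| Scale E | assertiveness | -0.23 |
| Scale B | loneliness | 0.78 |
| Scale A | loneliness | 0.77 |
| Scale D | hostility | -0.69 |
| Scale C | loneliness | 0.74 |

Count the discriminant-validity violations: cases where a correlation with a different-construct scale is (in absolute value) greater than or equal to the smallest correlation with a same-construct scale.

0

Convergent (same construct = loneliness): Scale B, Scale A, Scale C.
Smallest convergent = 0.74. Discriminant |r|: 0.23, 0.69; count ≥ 0.74 → 0.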